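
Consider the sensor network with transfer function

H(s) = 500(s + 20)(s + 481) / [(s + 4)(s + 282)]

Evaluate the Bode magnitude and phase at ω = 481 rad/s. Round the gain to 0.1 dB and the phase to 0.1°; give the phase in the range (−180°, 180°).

At s = jω = j481:
zero (s+20): 20 + j481 → |·| = √(20²+481²) = √231761 ≈ 481.42, ∠ = arctan(481/20) ≈ 87.62°
zero (s+481): 481 + j481 → |·| = √(481²+481²) = √462722 ≈ 680.24, ∠ = arctan(481/481) ≈ 45.00°
pole (s+4): 4 + j481 → |·| = √(4²+481²) = √231377 ≈ 481.02, ∠ = arctan(481/4) ≈ 89.52°
pole (s+282): 282 + j481 → |·| = √(282²+481²) = √310885 ≈ 557.57, ∠ = arctan(481/282) ≈ 59.62°
|H| = 500 · 3.2748e+05 / 2.682e+05 ≈ 610.51
Gain = 20 log₁₀(610.51) ≈ 55.71 dB
∠H = 132.62° − 149.14° = -16.52°

55.7 dB, -16.5°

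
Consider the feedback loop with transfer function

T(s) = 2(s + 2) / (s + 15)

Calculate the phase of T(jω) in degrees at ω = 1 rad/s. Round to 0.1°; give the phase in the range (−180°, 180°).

22.8°

At s = jω = j1:
zero (s+2): 2 + j1 → |·| = √(2²+1²) = √5 ≈ 2.2361, ∠ = arctan(1/2) ≈ 26.57°
pole (s+15): 15 + j1 → |·| = √(15²+1²) = √226 ≈ 15.033, ∠ = arctan(1/15) ≈ 3.81°
∠T = 26.57° − 3.81° = 22.76°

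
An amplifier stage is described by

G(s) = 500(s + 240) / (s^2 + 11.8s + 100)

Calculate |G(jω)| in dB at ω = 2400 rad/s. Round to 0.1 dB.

-13.6 dB

At s = jω = j2400:
zero (s+240): 240 + j2400 → |·| = √(240²+2400²) = √5817600 ≈ 2412, ∠ = arctan(2400/240) ≈ 84.29°
quadratic: (j2400)² + 11.8·j2400 + 100 = -5759900 + j28320 → |·| ≈ 5.76e+06, ∠ ≈ 179.72°
|G| = 500 · 2412 / 5.76e+06 ≈ 0.20938
Gain = 20 log₁₀(0.20938) ≈ -13.58 dB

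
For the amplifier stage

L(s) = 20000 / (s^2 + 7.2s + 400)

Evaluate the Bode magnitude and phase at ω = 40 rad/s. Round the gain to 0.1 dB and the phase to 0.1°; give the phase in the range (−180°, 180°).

At s = jω = j40:
quadratic: (j40)² + 7.2·j40 + 400 = -1200 + j288 → |·| ≈ 1234.1, ∠ ≈ 166.50°
|L| = 20000 / 1234.1 ≈ 16.206
Gain = 20 log₁₀(16.206) ≈ 24.19 dB
∠L = 0.00° − 166.50° = -166.50°

24.2 dB, -166.5°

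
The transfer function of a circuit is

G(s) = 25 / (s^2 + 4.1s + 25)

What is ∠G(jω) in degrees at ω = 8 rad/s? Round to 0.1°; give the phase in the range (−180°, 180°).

At s = jω = j8:
quadratic: (j8)² + 4.1·j8 + 25 = -39 + j32.8 → |·| ≈ 50.959, ∠ ≈ 139.94°
∠G = 0.00° − 139.94° = -139.94°

-139.9°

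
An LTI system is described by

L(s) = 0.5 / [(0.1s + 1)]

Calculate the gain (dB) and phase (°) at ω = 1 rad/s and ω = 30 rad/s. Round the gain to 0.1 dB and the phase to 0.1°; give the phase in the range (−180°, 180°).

ω = 1: -6.1 dB, -5.7°; ω = 30: -16.0 dB, -71.6°

At ω = 1 rad/s:
pole (1 + j1·0.1) = 1 + j0.1 → |·| ≈ 1.005, ∠ ≈ 5.71°
|L| = 0.5 · 1 / (1.005) ≈ 0.49751
Gain = 20 log₁₀(0.49751) ≈ -6.06 dB
∠L = (0°) − (5.71°) = -5.71°

At ω = 30 rad/s:
pole (1 + j30·0.1) = 1 + j3 → |·| ≈ 3.1623, ∠ ≈ 71.57°
|L| = 0.5 · 1 / (3.1623) ≈ 0.15811
Gain = 20 log₁₀(0.15811) ≈ -16.02 dB
∠L = (0°) − (71.57°) = -71.57°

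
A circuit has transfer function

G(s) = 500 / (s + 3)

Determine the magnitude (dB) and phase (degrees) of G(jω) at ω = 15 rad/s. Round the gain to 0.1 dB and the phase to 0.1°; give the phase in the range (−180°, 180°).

At s = jω = j15:
pole (s+3): 3 + j15 → |·| = √(3²+15²) = √234 ≈ 15.297, ∠ = arctan(15/3) ≈ 78.69°
|G| = 500 / 15.297 ≈ 32.686
Gain = 20 log₁₀(32.686) ≈ 30.29 dB
∠G = 0.00° − 78.69° = -78.69°

30.3 dB, -78.7°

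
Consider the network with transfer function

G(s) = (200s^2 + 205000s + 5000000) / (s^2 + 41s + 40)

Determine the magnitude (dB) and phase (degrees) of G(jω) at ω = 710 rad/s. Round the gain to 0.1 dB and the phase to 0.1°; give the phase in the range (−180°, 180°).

Substitute s = j710:
Numerator: 200(j710)^2 + 205000(j710) + 5000000 = -95820000 + j145550000
Denominator: (j710)^2 + 41(j710) + 40 = -504060 + j29110
|N| = √(95820000² + 145550000²) ≈ 1.7426e+08, ∠N ≈ 123.36°
|D| = √(504060² + 29110²) ≈ 5.049e+05, ∠D ≈ 176.69°
|G| = 1.7426e+08 / 5.049e+05 ≈ 345.14
Gain = 20 log₁₀(345.14) ≈ 50.76 dB
∠G = 123.36° − 176.69° = -53.33°

50.8 dB, -53.3°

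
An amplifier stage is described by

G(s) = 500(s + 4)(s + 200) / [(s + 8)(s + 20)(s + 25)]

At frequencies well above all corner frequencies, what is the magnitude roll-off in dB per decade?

Each pole contributes −20 dB/decade at high frequency; each zero contributes +20 dB/decade.
Net: 2 zero(s) − 3 pole(s) → -20 dB/decade.

-20 dB/decade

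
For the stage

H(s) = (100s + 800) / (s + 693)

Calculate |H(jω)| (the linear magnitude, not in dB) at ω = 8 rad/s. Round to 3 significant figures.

1.63

Substitute s = j8:
Numerator: 100(j8) + 800 = 800 + j800
Denominator: (j8) + 693 = 693 + j8
|N| = √(800² + 800²) ≈ 1131.4, ∠N ≈ 45.00°
|D| = √(693² + 8²) ≈ 693.05, ∠D ≈ 0.66°
|H| = 1131.4 / 693.05 ≈ 1.6325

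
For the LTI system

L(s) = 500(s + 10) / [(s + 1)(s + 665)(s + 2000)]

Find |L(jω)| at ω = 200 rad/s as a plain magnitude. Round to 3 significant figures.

At s = jω = j200:
zero (s+10): 10 + j200 → |·| = √(10²+200²) = √40100 ≈ 200.25, ∠ = arctan(200/10) ≈ 87.14°
pole (s+1): 1 + j200 → |·| = √(1²+200²) = √40001 ≈ 200, ∠ = arctan(200/1) ≈ 89.71°
pole (s+665): 665 + j200 → |·| = √(665²+200²) = √482225 ≈ 694.42, ∠ = arctan(200/665) ≈ 16.74°
pole (s+2000): 2000 + j200 → |·| = √(2000²+200²) = √4040000 ≈ 2010, ∠ = arctan(200/2000) ≈ 5.71°
|L| = 500 · 200.25 / 2.7916e+08 ≈ 0.00035867

0.000359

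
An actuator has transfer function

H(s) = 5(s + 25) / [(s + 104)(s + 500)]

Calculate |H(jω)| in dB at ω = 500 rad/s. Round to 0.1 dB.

-43.2 dB

At s = jω = j500:
zero (s+25): 25 + j500 → |·| = √(25²+500²) = √250625 ≈ 500.62, ∠ = arctan(500/25) ≈ 87.14°
pole (s+104): 104 + j500 → |·| = √(104²+500²) = √260816 ≈ 510.7, ∠ = arctan(500/104) ≈ 78.25°
pole (s+500): 500 + j500 → |·| = √(500²+500²) = √500000 ≈ 707.11, ∠ = arctan(500/500) ≈ 45.00°
|H| = 5 · 500.62 / 3.6112e+05 ≈ 0.0069315
Gain = 20 log₁₀(0.0069315) ≈ -43.18 dB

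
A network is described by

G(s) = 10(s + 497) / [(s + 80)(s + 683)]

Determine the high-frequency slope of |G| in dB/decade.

-20 dB/decade

Each pole contributes −20 dB/decade at high frequency; each zero contributes +20 dB/decade.
Net: 1 zero(s) − 2 pole(s) → -20 dB/decade.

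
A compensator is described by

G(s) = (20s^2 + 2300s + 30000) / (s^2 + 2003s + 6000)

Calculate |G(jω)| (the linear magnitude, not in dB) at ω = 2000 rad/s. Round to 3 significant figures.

Substitute s = j2000:
Numerator: 20(j2000)^2 + 2300(j2000) + 30000 = -79970000 + j4600000
Denominator: (j2000)^2 + 2003(j2000) + 6000 = -3994000 + j4006000
|N| = √(79970000² + 4600000²) ≈ 8.0102e+07, ∠N ≈ 176.71°
|D| = √(3994000² + 4006000²) ≈ 5.6569e+06, ∠D ≈ 134.91°
|G| = 8.0102e+07 / 5.6569e+06 ≈ 14.16

14.2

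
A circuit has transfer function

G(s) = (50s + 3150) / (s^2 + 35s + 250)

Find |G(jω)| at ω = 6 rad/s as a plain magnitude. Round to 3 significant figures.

10.6

Substitute s = j6:
Numerator: 50(j6) + 3150 = 3150 + j300
Denominator: (j6)^2 + 35(j6) + 250 = 214 + j210
|N| = √(3150² + 300²) ≈ 3164.3, ∠N ≈ 5.44°
|D| = √(214² + 210²) ≈ 299.83, ∠D ≈ 44.46°
|G| = 3164.3 / 299.83 ≈ 10.554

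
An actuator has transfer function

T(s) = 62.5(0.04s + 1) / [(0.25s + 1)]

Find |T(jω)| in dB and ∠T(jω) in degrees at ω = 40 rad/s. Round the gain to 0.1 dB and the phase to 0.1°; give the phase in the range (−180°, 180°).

At ω = 40 rad/s:
zero (1 + j40·0.04) = 1 + j1.6 → |·| ≈ 1.8868, ∠ ≈ 57.99°
pole (1 + j40·0.25) = 1 + j10 → |·| ≈ 10.05, ∠ ≈ 84.29°
|T| = 62.5 · 1.8868 / (10.05) ≈ 11.734
Gain = 20 log₁₀(11.734) ≈ 21.39 dB
∠T = (57.99°) − (84.29°) = -26.30°

21.4 dB, -26.3°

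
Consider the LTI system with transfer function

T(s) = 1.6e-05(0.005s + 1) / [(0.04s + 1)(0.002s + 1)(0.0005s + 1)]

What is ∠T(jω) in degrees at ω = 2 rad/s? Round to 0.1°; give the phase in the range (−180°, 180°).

At ω = 2 rad/s:
zero (1 + j2·0.005) = 1 + j0.01 → |·| ≈ 1, ∠ ≈ 0.57°
pole (1 + j2·0.04) = 1 + j0.08 → |·| ≈ 1.0032, ∠ ≈ 4.57°
pole (1 + j2·0.002) = 1 + j0.004 → |·| ≈ 1, ∠ ≈ 0.23°
pole (1 + j2·0.0005) = 1 + j0.001 → |·| ≈ 1, ∠ ≈ 0.06°
∠T = (0.57°) − (4.57° + 0.23° + 0.06°) = -4.29°

-4.3°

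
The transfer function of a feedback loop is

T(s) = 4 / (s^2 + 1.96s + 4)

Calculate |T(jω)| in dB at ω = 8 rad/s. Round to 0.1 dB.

At s = jω = j8:
quadratic: (j8)² + 1.96·j8 + 4 = -60 + j15.68 → |·| ≈ 62.015, ∠ ≈ 165.35°
|T| = 4 / 62.015 ≈ 0.064501
Gain = 20 log₁₀(0.064501) ≈ -23.81 dB

-23.8 dB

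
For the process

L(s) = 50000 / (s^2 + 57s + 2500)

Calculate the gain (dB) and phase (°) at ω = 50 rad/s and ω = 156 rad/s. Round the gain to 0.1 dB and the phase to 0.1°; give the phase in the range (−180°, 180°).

At s = jω = j50:
quadratic: (j50)² + 57·j50 + 2500 = 0 + j2850 → |·| ≈ 2850, ∠ ≈ 90.00°
|L| = 50000 / 2850 ≈ 17.544
Gain = 20 log₁₀(17.544) ≈ 24.88 dB
∠L = 0.00° − 90.00° = -90.00°

At s = jω = j156:
quadratic: (j156)² + 57·j156 + 2500 = -21836 + j8892 → |·| ≈ 23577, ∠ ≈ 157.84°
|L| = 50000 / 23577 ≈ 2.1207
Gain = 20 log₁₀(2.1207) ≈ 6.53 dB
∠L = 0.00° − 157.84° = -157.84°

ω = 50: 24.9 dB, -90.0°; ω = 156: 6.5 dB, -157.8°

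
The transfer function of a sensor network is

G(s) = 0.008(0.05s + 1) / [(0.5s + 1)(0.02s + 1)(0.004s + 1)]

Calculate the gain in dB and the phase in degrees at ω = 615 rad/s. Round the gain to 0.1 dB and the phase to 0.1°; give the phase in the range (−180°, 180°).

-92.2 dB, -154.9°

At ω = 615 rad/s:
zero (1 + j615·0.05) = 1 + j30.75 → |·| ≈ 30.766, ∠ ≈ 88.14°
pole (1 + j615·0.5) = 1 + j307.5 → |·| ≈ 307.5, ∠ ≈ 89.81°
pole (1 + j615·0.02) = 1 + j12.3 → |·| ≈ 12.341, ∠ ≈ 85.35°
pole (1 + j615·0.004) = 1 + j2.46 → |·| ≈ 2.6555, ∠ ≈ 67.88°
|G| = 0.008 · 30.766 / (307.5 · 12.341 · 2.6555) ≈ 2.4424e-05
Gain = 20 log₁₀(2.4424e-05) ≈ -92.24 dB
∠G = (88.14°) − (89.81° + 85.35° + 67.88°) = -154.90°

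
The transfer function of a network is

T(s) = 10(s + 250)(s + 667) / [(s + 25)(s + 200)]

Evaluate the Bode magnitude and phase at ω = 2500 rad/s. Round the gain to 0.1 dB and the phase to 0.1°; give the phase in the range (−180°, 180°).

At s = jω = j2500:
zero (s+250): 250 + j2500 → |·| = √(250²+2500²) = √6312500 ≈ 2512.5, ∠ = arctan(2500/250) ≈ 84.29°
zero (s+667): 667 + j2500 → |·| = √(667²+2500²) = √6694889 ≈ 2587.4, ∠ = arctan(2500/667) ≈ 75.06°
pole (s+25): 25 + j2500 → |·| = √(25²+2500²) = √6250625 ≈ 2500.1, ∠ = arctan(2500/25) ≈ 89.43°
pole (s+200): 200 + j2500 → |·| = √(200²+2500²) = √6290000 ≈ 2508, ∠ = arctan(2500/200) ≈ 85.43°
|T| = 10 · 6.5008e+06 / 6.2703e+06 ≈ 10.368
Gain = 20 log₁₀(10.368) ≈ 20.31 dB
∠T = 159.35° − 174.86° = -15.51°

20.3 dB, -15.5°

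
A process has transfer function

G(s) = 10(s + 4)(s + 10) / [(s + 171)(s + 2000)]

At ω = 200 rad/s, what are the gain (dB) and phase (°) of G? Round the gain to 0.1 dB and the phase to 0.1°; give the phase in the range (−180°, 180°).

At s = jω = j200:
zero (s+4): 4 + j200 → |·| = √(4²+200²) = √40016 ≈ 200.04, ∠ = arctan(200/4) ≈ 88.85°
zero (s+10): 10 + j200 → |·| = √(10²+200²) = √40100 ≈ 200.25, ∠ = arctan(200/10) ≈ 87.14°
pole (s+171): 171 + j200 → |·| = √(171²+200²) = √69241 ≈ 263.14, ∠ = arctan(200/171) ≈ 49.47°
pole (s+2000): 2000 + j200 → |·| = √(2000²+200²) = √4040000 ≈ 2010, ∠ = arctan(200/2000) ≈ 5.71°
|G| = 10 · 40058 / 5.2891e+05 ≈ 0.75737
Gain = 20 log₁₀(0.75737) ≈ -2.41 dB
∠G = 175.99° − 55.18° = 120.81°

-2.4 dB, 120.8°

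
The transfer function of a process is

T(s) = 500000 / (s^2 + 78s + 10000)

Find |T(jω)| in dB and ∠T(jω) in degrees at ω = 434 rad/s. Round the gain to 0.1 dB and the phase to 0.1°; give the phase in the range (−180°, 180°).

At s = jω = j434:
quadratic: (j434)² + 78·j434 + 10000 = -178356 + j33852 → |·| ≈ 1.8154e+05, ∠ ≈ 169.25°
|T| = 500000 / 1.8154e+05 ≈ 2.7542
Gain = 20 log₁₀(2.7542) ≈ 8.80 dB
∠T = 0.00° − 169.25° = -169.25°

8.8 dB, -169.3°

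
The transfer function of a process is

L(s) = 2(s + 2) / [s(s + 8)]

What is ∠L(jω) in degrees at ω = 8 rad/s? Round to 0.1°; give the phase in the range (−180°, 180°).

At s = jω = j8:
zero (s+2): 2 + j8 → |·| = √(2²+8²) = √68 ≈ 8.2462, ∠ = arctan(8/2) ≈ 75.96°
pole (s+8): 8 + j8 → |·| = √(8²+8²) = √128 ≈ 11.314, ∠ = arctan(8/8) ≈ 45.00°
pole at origin: |s| = 8, ∠ = 90.00° (in denominator)
∠L = 75.96° − 135.00° = -59.04°

-59.0°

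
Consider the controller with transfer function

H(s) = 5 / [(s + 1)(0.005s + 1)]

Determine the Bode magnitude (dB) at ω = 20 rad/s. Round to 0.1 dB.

At ω = 20 rad/s:
pole (1 + j20·1) = 1 + j20 → |·| ≈ 20.025, ∠ ≈ 87.14°
pole (1 + j20·0.005) = 1 + j0.1 → |·| ≈ 1.005, ∠ ≈ 5.71°
|H| = 5 · 1 / (20.025 · 1.005) ≈ 0.24845
Gain = 20 log₁₀(0.24845) ≈ -12.10 dB

-12.1 dB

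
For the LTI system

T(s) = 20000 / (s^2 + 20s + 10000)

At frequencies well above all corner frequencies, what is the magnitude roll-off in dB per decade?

-40 dB/decade

Each pole contributes −20 dB/decade at high frequency; each zero contributes +20 dB/decade.
Net: 0 zero(s) − 2 pole(s) → -40 dB/decade.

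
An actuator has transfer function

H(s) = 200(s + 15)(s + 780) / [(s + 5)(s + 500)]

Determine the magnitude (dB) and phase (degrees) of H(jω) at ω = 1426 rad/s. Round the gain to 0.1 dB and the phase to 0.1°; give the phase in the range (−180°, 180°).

46.7 dB, -9.8°

At s = jω = j1426:
zero (s+15): 15 + j1426 → |·| = √(15²+1426²) = √2033701 ≈ 1426.1, ∠ = arctan(1426/15) ≈ 89.40°
zero (s+780): 780 + j1426 → |·| = √(780²+1426²) = √2641876 ≈ 1625.4, ∠ = arctan(1426/780) ≈ 61.32°
pole (s+5): 5 + j1426 → |·| = √(5²+1426²) = √2033501 ≈ 1426, ∠ = arctan(1426/5) ≈ 89.80°
pole (s+500): 500 + j1426 → |·| = √(500²+1426²) = √2283476 ≈ 1511.1, ∠ = arctan(1426/500) ≈ 70.68°
|H| = 200 · 2.318e+06 / 2.1548e+06 ≈ 215.15
Gain = 20 log₁₀(215.15) ≈ 46.65 dB
∠H = 150.72° − 160.48° = -9.76°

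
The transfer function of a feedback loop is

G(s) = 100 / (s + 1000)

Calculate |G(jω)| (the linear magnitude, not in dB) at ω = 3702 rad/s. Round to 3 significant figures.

At s = jω = j3702:
pole (s+1000): 1000 + j3702 → |·| = √(1000²+3702²) = √14704804 ≈ 3834.7, ∠ = arctan(3702/1000) ≈ 74.88°
|G| = 100 / 3834.7 ≈ 0.026078

0.0261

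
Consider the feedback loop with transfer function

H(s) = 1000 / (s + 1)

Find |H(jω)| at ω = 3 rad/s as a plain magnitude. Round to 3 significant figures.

At s = jω = j3:
pole (s+1): 1 + j3 → |·| = √(1²+3²) = √10 ≈ 3.1623, ∠ = arctan(3/1) ≈ 71.57°
|H| = 1000 / 3.1623 ≈ 316.23

316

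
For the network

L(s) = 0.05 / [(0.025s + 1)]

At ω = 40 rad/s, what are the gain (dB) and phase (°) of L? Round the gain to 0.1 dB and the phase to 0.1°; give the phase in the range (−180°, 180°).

-29.0 dB, -45.0°

At ω = 40 rad/s:
pole (1 + j40·0.025) = 1 + j1 → |·| ≈ 1.4142, ∠ ≈ 45.00°
|L| = 0.05 · 1 / (1.4142) ≈ 0.035356
Gain = 20 log₁₀(0.035356) ≈ -29.03 dB
∠L = (0°) − (45.00°) = -45.00°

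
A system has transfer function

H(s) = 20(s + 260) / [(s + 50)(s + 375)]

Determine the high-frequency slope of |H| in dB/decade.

-20 dB/decade

Each pole contributes −20 dB/decade at high frequency; each zero contributes +20 dB/decade.
Net: 1 zero(s) − 2 pole(s) → -20 dB/decade.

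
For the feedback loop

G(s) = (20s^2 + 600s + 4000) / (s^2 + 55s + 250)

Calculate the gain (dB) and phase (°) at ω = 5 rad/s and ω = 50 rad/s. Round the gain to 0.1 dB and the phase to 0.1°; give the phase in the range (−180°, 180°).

Substitute s = j5:
Numerator: 20(j5)^2 + 600(j5) + 4000 = 3500 + j3000
Denominator: (j5)^2 + 55(j5) + 250 = 225 + j275
|N| = √(3500² + 3000²) ≈ 4609.8, ∠N ≈ 40.60°
|D| = √(225² + 275²) ≈ 355.32, ∠D ≈ 50.71°
|G| = 4609.8 / 355.32 ≈ 12.974
Gain = 20 log₁₀(12.974) ≈ 22.26 dB
∠G = 40.60° − 50.71° = -10.11°

Substitute s = j50:
Numerator: 20(j50)^2 + 600(j50) + 4000 = -46000 + j30000
Denominator: (j50)^2 + 55(j50) + 250 = -2250 + j2750
|N| = √(46000² + 30000²) ≈ 54918, ∠N ≈ 146.89°
|D| = √(2250² + 2750²) ≈ 3553.2, ∠D ≈ 129.29°
|G| = 54918 / 3553.2 ≈ 15.456
Gain = 20 log₁₀(15.456) ≈ 23.78 dB
∠G = 146.89° − 129.29° = 17.60°

ω = 5: 22.3 dB, -10.1°; ω = 50: 23.8 dB, 17.6°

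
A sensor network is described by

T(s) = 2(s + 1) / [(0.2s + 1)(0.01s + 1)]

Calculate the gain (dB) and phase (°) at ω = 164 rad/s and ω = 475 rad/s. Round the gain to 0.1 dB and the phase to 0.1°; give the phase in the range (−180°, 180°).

ω = 164: 14.3 dB, -57.2°; ω = 475: 6.3 dB, -77.6°

At ω = 164 rad/s:
zero (1 + j164·1) = 1 + j164 → |·| ≈ 164, ∠ ≈ 89.65°
pole (1 + j164·0.2) = 1 + j32.8 → |·| ≈ 32.815, ∠ ≈ 88.25°
pole (1 + j164·0.01) = 1 + j1.64 → |·| ≈ 1.9208, ∠ ≈ 58.63°
|T| = 2 · 164 / (32.815 · 1.9208) ≈ 5.2038
Gain = 20 log₁₀(5.2038) ≈ 14.33 dB
∠T = (89.65°) − (88.25° + 58.63°) = -57.23°

At ω = 475 rad/s:
zero (1 + j475·1) = 1 + j475 → |·| ≈ 475, ∠ ≈ 89.88°
pole (1 + j475·0.2) = 1 + j95 → |·| ≈ 95.005, ∠ ≈ 89.40°
pole (1 + j475·0.01) = 1 + j4.75 → |·| ≈ 4.8541, ∠ ≈ 78.11°
|T| = 2 · 475 / (95.005 · 4.8541) ≈ 2.06
Gain = 20 log₁₀(2.06) ≈ 6.28 dB
∠T = (89.88°) − (89.40° + 78.11°) = -77.63°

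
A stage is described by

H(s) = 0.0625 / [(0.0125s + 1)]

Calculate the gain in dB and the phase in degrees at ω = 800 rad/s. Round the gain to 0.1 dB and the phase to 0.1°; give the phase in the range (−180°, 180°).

-44.1 dB, -84.3°

At ω = 800 rad/s:
pole (1 + j800·0.0125) = 1 + j10 → |·| ≈ 10.05, ∠ ≈ 84.29°
|H| = 0.0625 · 1 / (10.05) ≈ 0.0062189
Gain = 20 log₁₀(0.0062189) ≈ -44.13 dB
∠H = (0°) − (84.29°) = -84.29°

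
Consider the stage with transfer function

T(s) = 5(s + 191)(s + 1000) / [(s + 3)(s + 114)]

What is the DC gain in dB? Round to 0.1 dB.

T(0) = 5·191·1000 / (3·114) ≈ 2792.4
20 log₁₀(2792.4) ≈ 68.92 dB

68.9 dB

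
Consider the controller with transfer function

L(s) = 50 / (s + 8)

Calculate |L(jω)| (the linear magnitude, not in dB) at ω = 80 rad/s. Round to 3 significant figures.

Substitute s = j80:
Numerator: 50 = 50 + j0
Denominator: (j80) + 8 = 8 + j80
|N| = √(50² + 0²) ≈ 50, ∠N ≈ 0.00°
|D| = √(8² + 80²) ≈ 80.399, ∠D ≈ 84.29°
|L| = 50 / 80.399 ≈ 0.6219

0.622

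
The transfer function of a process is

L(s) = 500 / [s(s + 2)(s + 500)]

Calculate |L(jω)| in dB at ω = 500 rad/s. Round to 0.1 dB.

-111.0 dB

At s = jω = j500:
pole (s+2): 2 + j500 → |·| = √(2²+500²) = √250004 ≈ 500, ∠ = arctan(500/2) ≈ 89.77°
pole (s+500): 500 + j500 → |·| = √(500²+500²) = √500000 ≈ 707.11, ∠ = arctan(500/500) ≈ 45.00°
pole at origin: |s| = 500, ∠ = 90.00° (in denominator)
|L| = 500 / 1.7678e+08 ≈ 2.8284e-06
Gain = 20 log₁₀(2.8284e-06) ≈ -110.97 dB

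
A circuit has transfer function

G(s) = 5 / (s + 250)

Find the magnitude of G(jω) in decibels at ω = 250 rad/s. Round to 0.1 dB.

-37.0 dB

At s = jω = j250:
pole (s+250): 250 + j250 → |·| = √(250²+250²) = √125000 ≈ 353.55, ∠ = arctan(250/250) ≈ 45.00°
|G| = 5 / 353.55 ≈ 0.014142
Gain = 20 log₁₀(0.014142) ≈ -36.99 dB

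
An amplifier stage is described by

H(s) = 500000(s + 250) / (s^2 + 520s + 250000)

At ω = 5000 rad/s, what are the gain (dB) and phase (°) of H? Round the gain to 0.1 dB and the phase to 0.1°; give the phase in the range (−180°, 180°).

At s = jω = j5000:
zero (s+250): 250 + j5000 → |·| = √(250²+5000²) = √25062500 ≈ 5006.2, ∠ = arctan(5000/250) ≈ 87.14°
quadratic: (j5000)² + 520·j5000 + 250000 = -24750000 + j2600000 → |·| ≈ 2.4886e+07, ∠ ≈ 174.00°
|H| = 500000 · 5006.2 / 2.4886e+07 ≈ 100.58
Gain = 20 log₁₀(100.58) ≈ 40.05 dB
∠H = 87.14° − 174.00° = -86.86°

40.1 dB, -86.9°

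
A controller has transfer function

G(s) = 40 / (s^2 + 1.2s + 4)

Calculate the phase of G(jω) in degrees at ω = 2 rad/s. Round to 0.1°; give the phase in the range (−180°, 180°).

-90.0°

At s = jω = j2:
quadratic: (j2)² + 1.2·j2 + 4 = 0 + j2.4 → |·| ≈ 2.4, ∠ ≈ 90.00°
∠G = 0.00° − 90.00° = -90.00°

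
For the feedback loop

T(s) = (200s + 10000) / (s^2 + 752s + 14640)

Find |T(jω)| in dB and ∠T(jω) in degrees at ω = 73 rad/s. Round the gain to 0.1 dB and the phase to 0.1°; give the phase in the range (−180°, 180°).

-10.0 dB, -24.8°

Substitute s = j73:
Numerator: 200(j73) + 10000 = 10000 + j14600
Denominator: (j73)^2 + 752(j73) + 14640 = 9311 + j54896
|N| = √(10000² + 14600²) ≈ 17696, ∠N ≈ 55.59°
|D| = √(9311² + 54896²) ≈ 55680, ∠D ≈ 80.37°
|T| = 17696 / 55680 ≈ 0.31782
Gain = 20 log₁₀(0.31782) ≈ -9.96 dB
∠T = 55.59° − 80.37° = -24.78°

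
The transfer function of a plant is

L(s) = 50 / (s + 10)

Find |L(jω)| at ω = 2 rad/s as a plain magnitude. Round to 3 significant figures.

Substitute s = j2:
Numerator: 50 = 50 + j0
Denominator: (j2) + 10 = 10 + j2
|N| = √(50² + 0²) ≈ 50, ∠N ≈ 0.00°
|D| = √(10² + 2²) ≈ 10.198, ∠D ≈ 11.31°
|L| = 50 / 10.198 ≈ 4.9029

4.90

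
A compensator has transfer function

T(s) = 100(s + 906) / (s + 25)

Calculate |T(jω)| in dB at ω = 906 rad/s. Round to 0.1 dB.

43.0 dB

At s = jω = j906:
zero (s+906): 906 + j906 → |·| = √(906²+906²) = √1641672 ≈ 1281.3, ∠ = arctan(906/906) ≈ 45.00°
pole (s+25): 25 + j906 → |·| = √(25²+906²) = √821461 ≈ 906.34, ∠ = arctan(906/25) ≈ 88.42°
|T| = 100 · 1281.3 / 906.34 ≈ 141.37
Gain = 20 log₁₀(141.37) ≈ 43.01 dB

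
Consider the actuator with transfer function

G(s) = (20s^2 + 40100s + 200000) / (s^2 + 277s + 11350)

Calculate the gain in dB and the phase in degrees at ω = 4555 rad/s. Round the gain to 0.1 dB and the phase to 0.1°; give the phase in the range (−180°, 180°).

Substitute s = j4555:
Numerator: 20(j4555)^2 + 40100(j4555) + 200000 = -414760500 + j182655500
Denominator: (j4555)^2 + 277(j4555) + 11350 = -20736675 + j1261735
|N| = √(414760500² + 182655500²) ≈ 4.532e+08, ∠N ≈ 156.23°
|D| = √(20736675² + 1261735²) ≈ 2.0775e+07, ∠D ≈ 176.52°
|G| = 4.532e+08 / 2.0775e+07 ≈ 21.815
Gain = 20 log₁₀(21.815) ≈ 26.78 dB
∠G = 156.23° − 176.52° = -20.29°

26.8 dB, -20.3°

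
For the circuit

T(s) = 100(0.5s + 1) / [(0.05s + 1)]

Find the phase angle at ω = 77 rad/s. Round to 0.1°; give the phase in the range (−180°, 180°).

At ω = 77 rad/s:
zero (1 + j77·0.5) = 1 + j38.5 → |·| ≈ 38.513, ∠ ≈ 88.51°
pole (1 + j77·0.05) = 1 + j3.85 → |·| ≈ 3.9778, ∠ ≈ 75.44°
∠T = (88.51°) − (75.44°) = 13.07°

13.1°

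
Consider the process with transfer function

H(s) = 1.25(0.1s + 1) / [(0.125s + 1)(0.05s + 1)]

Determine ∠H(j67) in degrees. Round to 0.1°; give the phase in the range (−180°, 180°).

At ω = 67 rad/s:
zero (1 + j67·0.1) = 1 + j6.7 → |·| ≈ 6.7742, ∠ ≈ 81.51°
pole (1 + j67·0.125) = 1 + j8.375 → |·| ≈ 8.4345, ∠ ≈ 83.19°
pole (1 + j67·0.05) = 1 + j3.35 → |·| ≈ 3.4961, ∠ ≈ 73.38°
∠H = (81.51°) − (83.19° + 73.38°) = -75.06°

-75.1°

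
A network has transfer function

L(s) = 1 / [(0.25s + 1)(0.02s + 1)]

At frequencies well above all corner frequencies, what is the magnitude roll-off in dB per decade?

Each pole contributes −20 dB/decade at high frequency; each zero contributes +20 dB/decade.
Net: 0 zero(s) − 2 pole(s) → -40 dB/decade.

-40 dB/decade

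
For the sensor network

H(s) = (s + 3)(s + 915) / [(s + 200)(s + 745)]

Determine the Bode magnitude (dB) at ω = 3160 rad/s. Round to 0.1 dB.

At s = jω = j3160:
zero (s+3): 3 + j3160 → |·| = √(3²+3160²) = √9985609 ≈ 3160, ∠ = arctan(3160/3) ≈ 89.95°
zero (s+915): 915 + j3160 → |·| = √(915²+3160²) = √10822825 ≈ 3289.8, ∠ = arctan(3160/915) ≈ 73.85°
pole (s+200): 200 + j3160 → |·| = √(200²+3160²) = √10025600 ≈ 3166.3, ∠ = arctan(3160/200) ≈ 86.38°
pole (s+745): 745 + j3160 → |·| = √(745²+3160²) = √10540625 ≈ 3246.6, ∠ = arctan(3160/745) ≈ 76.73°
|H| = 1 · 1.0396e+07 / 1.028e+07 ≈ 1.0113
Gain = 20 log₁₀(1.0113) ≈ 0.10 dB

0.1 dB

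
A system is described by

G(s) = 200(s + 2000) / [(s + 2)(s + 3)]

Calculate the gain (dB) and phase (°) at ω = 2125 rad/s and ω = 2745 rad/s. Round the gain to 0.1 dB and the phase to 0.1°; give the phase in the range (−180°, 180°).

At s = jω = j2125:
zero (s+2000): 2000 + j2125 → |·| = √(2000²+2125²) = √8515625 ≈ 2918.2, ∠ = arctan(2125/2000) ≈ 46.74°
pole (s+2): 2 + j2125 → |·| = √(2²+2125²) = √4515629 ≈ 2125, ∠ = arctan(2125/2) ≈ 89.95°
pole (s+3): 3 + j2125 → |·| = √(3²+2125²) = √4515634 ≈ 2125, ∠ = arctan(2125/3) ≈ 89.92°
|G| = 200 · 2918.2 / 4.5156e+06 ≈ 0.12925
Gain = 20 log₁₀(0.12925) ≈ -17.77 dB
∠G = 46.74° − 179.87° = -133.13°

At s = jω = j2745:
zero (s+2000): 2000 + j2745 → |·| = √(2000²+2745²) = √11535025 ≈ 3396.3, ∠ = arctan(2745/2000) ≈ 53.92°
pole (s+2): 2 + j2745 → |·| = √(2²+2745²) = √7535029 ≈ 2745, ∠ = arctan(2745/2) ≈ 89.96°
pole (s+3): 3 + j2745 → |·| = √(3²+2745²) = √7535034 ≈ 2745, ∠ = arctan(2745/3) ≈ 89.94°
|G| = 200 · 3396.3 / 7.535e+06 ≈ 0.090147
Gain = 20 log₁₀(0.090147) ≈ -20.90 dB
∠G = 53.92° − 179.90° = -125.98°

ω = 2125: -17.8 dB, -133.1°; ω = 2745: -20.9 dB, -126.0°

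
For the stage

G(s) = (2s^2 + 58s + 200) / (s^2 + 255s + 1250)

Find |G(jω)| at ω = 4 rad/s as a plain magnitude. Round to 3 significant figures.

0.179

Substitute s = j4:
Numerator: 2(j4)^2 + 58(j4) + 200 = 168 + j232
Denominator: (j4)^2 + 255(j4) + 1250 = 1234 + j1020
|N| = √(168² + 232²) ≈ 286.44, ∠N ≈ 54.09°
|D| = √(1234² + 1020²) ≈ 1601, ∠D ≈ 39.58°
|G| = 286.44 / 1601 ≈ 0.17891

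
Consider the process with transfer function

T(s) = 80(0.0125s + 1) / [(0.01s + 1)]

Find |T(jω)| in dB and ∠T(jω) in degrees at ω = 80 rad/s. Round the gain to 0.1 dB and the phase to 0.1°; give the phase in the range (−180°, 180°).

At ω = 80 rad/s:
zero (1 + j80·0.0125) = 1 + j1 → |·| ≈ 1.4142, ∠ ≈ 45.00°
pole (1 + j80·0.01) = 1 + j0.8 → |·| ≈ 1.2806, ∠ ≈ 38.66°
|T| = 80 · 1.4142 / (1.2806) ≈ 88.346
Gain = 20 log₁₀(88.346) ≈ 38.92 dB
∠T = (45.00°) − (38.66°) = 6.34°

38.9 dB, 6.3°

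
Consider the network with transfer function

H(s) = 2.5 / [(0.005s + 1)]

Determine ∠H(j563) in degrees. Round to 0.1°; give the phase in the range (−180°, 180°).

At ω = 563 rad/s:
pole (1 + j563·0.005) = 1 + j2.815 → |·| ≈ 2.9873, ∠ ≈ 70.44°
∠H = (0°) − (70.44°) = -70.44°

-70.4°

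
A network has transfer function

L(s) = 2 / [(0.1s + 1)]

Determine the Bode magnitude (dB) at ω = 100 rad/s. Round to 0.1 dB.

-14.0 dB

At ω = 100 rad/s:
pole (1 + j100·0.1) = 1 + j10 → |·| ≈ 10.05, ∠ ≈ 84.29°
|L| = 2 · 1 / (10.05) ≈ 0.199
Gain = 20 log₁₀(0.199) ≈ -14.02 dB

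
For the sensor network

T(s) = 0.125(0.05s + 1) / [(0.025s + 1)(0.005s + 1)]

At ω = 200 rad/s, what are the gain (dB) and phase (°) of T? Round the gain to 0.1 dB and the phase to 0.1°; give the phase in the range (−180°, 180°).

-15.2 dB, -39.4°

At ω = 200 rad/s:
zero (1 + j200·0.05) = 1 + j10 → |·| ≈ 10.05, ∠ ≈ 84.29°
pole (1 + j200·0.025) = 1 + j5 → |·| ≈ 5.099, ∠ ≈ 78.69°
pole (1 + j200·0.005) = 1 + j1 → |·| ≈ 1.4142, ∠ ≈ 45.00°
|T| = 0.125 · 10.05 / (5.099 · 1.4142) ≈ 0.17421
Gain = 20 log₁₀(0.17421) ≈ -15.18 dB
∠T = (84.29°) − (78.69° + 45.00°) = -39.40°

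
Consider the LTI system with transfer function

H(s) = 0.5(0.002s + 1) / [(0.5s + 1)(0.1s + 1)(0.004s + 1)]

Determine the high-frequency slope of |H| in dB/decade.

Each pole contributes −20 dB/decade at high frequency; each zero contributes +20 dB/decade.
Net: 1 zero(s) − 3 pole(s) → -40 dB/decade.

-40 dB/decade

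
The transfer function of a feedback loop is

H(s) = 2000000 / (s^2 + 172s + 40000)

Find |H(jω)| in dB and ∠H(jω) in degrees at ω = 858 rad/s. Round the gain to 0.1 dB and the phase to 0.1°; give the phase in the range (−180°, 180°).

9.0 dB, -168.0°

At s = jω = j858:
quadratic: (j858)² + 172·j858 + 40000 = -696164 + j147576 → |·| ≈ 7.1163e+05, ∠ ≈ 168.03°
|H| = 2000000 / 7.1163e+05 ≈ 2.8104
Gain = 20 log₁₀(2.8104) ≈ 8.98 dB
∠H = 0.00° − 168.03° = -168.03°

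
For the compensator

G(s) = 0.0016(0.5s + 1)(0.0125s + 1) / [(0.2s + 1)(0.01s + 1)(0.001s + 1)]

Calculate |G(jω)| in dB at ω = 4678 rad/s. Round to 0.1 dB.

-59.6 dB

At ω = 4678 rad/s:
zero (1 + j4678·0.5) = 1 + j2339 → |·| ≈ 2339, ∠ ≈ 89.98°
zero (1 + j4678·0.0125) = 1 + j58.475 → |·| ≈ 58.484, ∠ ≈ 89.02°
pole (1 + j4678·0.2) = 1 + j935.6 → |·| ≈ 935.6, ∠ ≈ 89.94°
pole (1 + j4678·0.01) = 1 + j46.78 → |·| ≈ 46.791, ∠ ≈ 88.78°
pole (1 + j4678·0.001) = 1 + j4.678 → |·| ≈ 4.7837, ∠ ≈ 77.93°
|G| = 0.0016 · 2339 · 58.484 / (935.6 · 46.791 · 4.7837) ≈ 0.0010451
Gain = 20 log₁₀(0.0010451) ≈ -59.62 dB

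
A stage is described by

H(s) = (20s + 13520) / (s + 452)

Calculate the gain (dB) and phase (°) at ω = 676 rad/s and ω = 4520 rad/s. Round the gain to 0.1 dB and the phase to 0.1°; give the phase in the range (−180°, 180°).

ω = 676: 27.4 dB, -11.2°; ω = 4520: 26.1 dB, -2.8°

Substitute s = j676:
Numerator: 20(j676) + 13520 = 13520 + j13520
Denominator: (j676) + 452 = 452 + j676
|N| = √(13520² + 13520²) ≈ 19120, ∠N ≈ 45.00°
|D| = √(452² + 676²) ≈ 813.19, ∠D ≈ 56.23°
|H| = 19120 / 813.19 ≈ 23.512
Gain = 20 log₁₀(23.512) ≈ 27.43 dB
∠H = 45.00° − 56.23° = -11.23°

Substitute s = j4520:
Numerator: 20(j4520) + 13520 = 13520 + j90400
Denominator: (j4520) + 452 = 452 + j4520
|N| = √(13520² + 90400²) ≈ 91405, ∠N ≈ 81.49°
|D| = √(452² + 4520²) ≈ 4542.5, ∠D ≈ 84.29°
|H| = 91405 / 4542.5 ≈ 20.122
Gain = 20 log₁₀(20.122) ≈ 26.07 dB
∠H = 81.49° − 84.29° = -2.80°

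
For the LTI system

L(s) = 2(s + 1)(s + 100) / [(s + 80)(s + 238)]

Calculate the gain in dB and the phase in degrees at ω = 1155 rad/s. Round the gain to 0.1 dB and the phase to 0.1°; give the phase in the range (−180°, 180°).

5.9 dB, 10.6°

At s = jω = j1155:
zero (s+1): 1 + j1155 → |·| = √(1²+1155²) = √1334026 ≈ 1155, ∠ = arctan(1155/1) ≈ 89.95°
zero (s+100): 100 + j1155 → |·| = √(100²+1155²) = √1344025 ≈ 1159.3, ∠ = arctan(1155/100) ≈ 85.05°
pole (s+80): 80 + j1155 → |·| = √(80²+1155²) = √1340425 ≈ 1157.8, ∠ = arctan(1155/80) ≈ 86.04°
pole (s+238): 238 + j1155 → |·| = √(238²+1155²) = √1390669 ≈ 1179.3, ∠ = arctan(1155/238) ≈ 78.36°
|L| = 2 · 1.339e+06 / 1.3654e+06 ≈ 1.9613
Gain = 20 log₁₀(1.9613) ≈ 5.85 dB
∠L = 175.00° − 164.40° = 10.60°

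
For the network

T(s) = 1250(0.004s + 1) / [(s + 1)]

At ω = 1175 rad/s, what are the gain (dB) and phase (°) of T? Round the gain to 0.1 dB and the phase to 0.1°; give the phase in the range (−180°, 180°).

At ω = 1175 rad/s:
zero (1 + j1175·0.004) = 1 + j4.7 → |·| ≈ 4.8052, ∠ ≈ 77.99°
pole (1 + j1175·1) = 1 + j1175 → |·| ≈ 1175, ∠ ≈ 89.95°
|T| = 1250 · 4.8052 / (1175) ≈ 5.1119
Gain = 20 log₁₀(5.1119) ≈ 14.17 dB
∠T = (77.99°) − (89.95°) = -11.96°

14.2 dB, -12.0°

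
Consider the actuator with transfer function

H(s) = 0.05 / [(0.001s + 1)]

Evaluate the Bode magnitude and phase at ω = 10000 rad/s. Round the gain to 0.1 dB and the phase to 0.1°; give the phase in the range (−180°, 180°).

At ω = 10000 rad/s:
pole (1 + j10000·0.001) = 1 + j10 → |·| ≈ 10.05, ∠ ≈ 84.29°
|H| = 0.05 · 1 / (10.05) ≈ 0.0049751
Gain = 20 log₁₀(0.0049751) ≈ -46.06 dB
∠H = (0°) − (84.29°) = -84.29°

-46.1 dB, -84.3°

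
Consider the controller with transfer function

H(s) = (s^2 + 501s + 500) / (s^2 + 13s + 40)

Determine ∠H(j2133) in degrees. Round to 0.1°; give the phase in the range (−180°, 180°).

-12.9°

Substitute s = j2133:
Numerator: (j2133)^2 + 501(j2133) + 500 = -4549189 + j1068633
Denominator: (j2133)^2 + 13(j2133) + 40 = -4549649 + j27729
|N| = √(4549189² + 1068633²) ≈ 4.673e+06, ∠N ≈ 166.78°
|D| = √(4549649² + 27729²) ≈ 4.5497e+06, ∠D ≈ 179.65°
∠H = 166.78° − 179.65° = -12.87°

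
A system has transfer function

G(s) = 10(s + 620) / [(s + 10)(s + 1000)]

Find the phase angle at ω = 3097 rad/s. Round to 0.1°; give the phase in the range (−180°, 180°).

At s = jω = j3097:
zero (s+620): 620 + j3097 → |·| = √(620²+3097²) = √9975809 ≈ 3158.5, ∠ = arctan(3097/620) ≈ 78.68°
pole (s+10): 10 + j3097 → |·| = √(10²+3097²) = √9591509 ≈ 3097, ∠ = arctan(3097/10) ≈ 89.81°
pole (s+1000): 1000 + j3097 → |·| = √(1000²+3097²) = √10591409 ≈ 3254.4, ∠ = arctan(3097/1000) ≈ 72.11°
∠G = 78.68° − 161.92° = -83.24°

-83.2°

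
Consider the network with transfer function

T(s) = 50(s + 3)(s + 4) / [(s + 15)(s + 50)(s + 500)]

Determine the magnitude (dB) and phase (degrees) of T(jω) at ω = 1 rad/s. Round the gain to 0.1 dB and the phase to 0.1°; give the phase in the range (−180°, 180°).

At s = jω = j1:
zero (s+3): 3 + j1 → |·| = √(3²+1²) = √10 ≈ 3.1623, ∠ = arctan(1/3) ≈ 18.43°
zero (s+4): 4 + j1 → |·| = √(4²+1²) = √17 ≈ 4.1231, ∠ = arctan(1/4) ≈ 14.04°
pole (s+15): 15 + j1 → |·| = √(15²+1²) = √226 ≈ 15.033, ∠ = arctan(1/15) ≈ 3.81°
pole (s+50): 50 + j1 → |·| = √(50²+1²) = √2501 ≈ 50.01, ∠ = arctan(1/50) ≈ 1.15°
pole (s+500): 500 + j1 → |·| = √(500²+1²) = √250001 ≈ 500, ∠ = arctan(1/500) ≈ 0.11°
|T| = 50 · 13.038 / 3.759e+05 ≈ 0.0017342
Gain = 20 log₁₀(0.0017342) ≈ -55.22 dB
∠T = 32.47° − 5.07° = 27.40°

-55.2 dB, 27.4°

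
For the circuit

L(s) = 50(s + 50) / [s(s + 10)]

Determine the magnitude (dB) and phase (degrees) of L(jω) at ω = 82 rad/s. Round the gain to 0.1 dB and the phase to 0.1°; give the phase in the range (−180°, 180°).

-3.0 dB, -114.4°

At s = jω = j82:
zero (s+50): 50 + j82 → |·| = √(50²+82²) = √9224 ≈ 96.042, ∠ = arctan(82/50) ≈ 58.63°
pole (s+10): 10 + j82 → |·| = √(10²+82²) = √6824 ≈ 82.608, ∠ = arctan(82/10) ≈ 83.05°
pole at origin: |s| = 82, ∠ = 90.00° (in denominator)
|L| = 50 · 96.042 / 6773.9 ≈ 0.70891
Gain = 20 log₁₀(0.70891) ≈ -2.99 dB
∠L = 58.63° − 173.05° = -114.42°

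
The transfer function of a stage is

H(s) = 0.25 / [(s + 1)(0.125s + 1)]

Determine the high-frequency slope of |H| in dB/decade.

Each pole contributes −20 dB/decade at high frequency; each zero contributes +20 dB/decade.
Net: 0 zero(s) − 2 pole(s) → -40 dB/decade.

-40 dB/decade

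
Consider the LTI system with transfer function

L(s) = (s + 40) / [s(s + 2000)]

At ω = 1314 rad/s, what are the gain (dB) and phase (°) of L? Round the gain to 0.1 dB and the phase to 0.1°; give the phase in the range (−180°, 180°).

-67.6 dB, -35.0°

At s = jω = j1314:
zero (s+40): 40 + j1314 → |·| = √(40²+1314²) = √1728196 ≈ 1314.6, ∠ = arctan(1314/40) ≈ 88.26°
pole (s+2000): 2000 + j1314 → |·| = √(2000²+1314²) = √5726596 ≈ 2393, ∠ = arctan(1314/2000) ≈ 33.30°
pole at origin: |s| = 1314, ∠ = 90.00° (in denominator)
|L| = 1 · 1314.6 / 3.1444e+06 ≈ 0.00041808
Gain = 20 log₁₀(0.00041808) ≈ -67.57 dB
∠L = 88.26° − 123.30° = -35.04°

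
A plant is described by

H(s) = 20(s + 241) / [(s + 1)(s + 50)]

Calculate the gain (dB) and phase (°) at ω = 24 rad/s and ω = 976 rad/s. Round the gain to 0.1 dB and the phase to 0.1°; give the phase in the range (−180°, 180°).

At s = jω = j24:
zero (s+241): 241 + j24 → |·| = √(241²+24²) = √58657 ≈ 242.19, ∠ = arctan(24/241) ≈ 5.69°
pole (s+1): 1 + j24 → |·| = √(1²+24²) = √577 ≈ 24.021, ∠ = arctan(24/1) ≈ 87.61°
pole (s+50): 50 + j24 → |·| = √(50²+24²) = √3076 ≈ 55.462, ∠ = arctan(24/50) ≈ 25.64°
|H| = 20 · 242.19 / 1332.3 ≈ 3.6357
Gain = 20 log₁₀(3.6357) ≈ 11.21 dB
∠H = 5.69° − 113.25° = -107.56°

At s = jω = j976:
zero (s+241): 241 + j976 → |·| = √(241²+976²) = √1010657 ≈ 1005.3, ∠ = arctan(976/241) ≈ 76.13°
pole (s+1): 1 + j976 → |·| = √(1²+976²) = √952577 ≈ 976, ∠ = arctan(976/1) ≈ 89.94°
pole (s+50): 50 + j976 → |·| = √(50²+976²) = √955076 ≈ 977.28, ∠ = arctan(976/50) ≈ 87.07°
|H| = 20 · 1005.3 / 9.5383e+05 ≈ 0.021079
Gain = 20 log₁₀(0.021079) ≈ -33.52 dB
∠H = 76.13° − 177.01° = -100.88°

ω = 24: 11.2 dB, -107.6°; ω = 976: -33.5 dB, -100.9°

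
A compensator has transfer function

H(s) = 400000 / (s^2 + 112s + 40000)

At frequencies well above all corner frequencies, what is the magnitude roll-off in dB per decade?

Each pole contributes −20 dB/decade at high frequency; each zero contributes +20 dB/decade.
Net: 0 zero(s) − 2 pole(s) → -40 dB/decade.

-40 dB/decade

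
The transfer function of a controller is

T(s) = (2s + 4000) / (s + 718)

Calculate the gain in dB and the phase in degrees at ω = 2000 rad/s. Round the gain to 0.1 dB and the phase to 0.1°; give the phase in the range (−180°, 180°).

Substitute s = j2000:
Numerator: 2(j2000) + 4000 = 4000 + j4000
Denominator: (j2000) + 718 = 718 + j2000
|N| = √(4000² + 4000²) ≈ 5656.9, ∠N ≈ 45.00°
|D| = √(718² + 2000²) ≈ 2125, ∠D ≈ 70.25°
|T| = 5656.9 / 2125 ≈ 2.6621
Gain = 20 log₁₀(2.6621) ≈ 8.50 dB
∠T = 45.00° − 70.25° = -25.25°

8.5 dB, -25.3°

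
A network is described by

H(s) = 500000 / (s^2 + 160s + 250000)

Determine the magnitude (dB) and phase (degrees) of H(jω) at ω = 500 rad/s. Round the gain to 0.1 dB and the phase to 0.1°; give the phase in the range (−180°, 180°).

15.9 dB, -90.0°

At s = jω = j500:
quadratic: (j500)² + 160·j500 + 250000 = 0 + j80000 → |·| ≈ 80000, ∠ ≈ 90.00°
|H| = 500000 / 80000 ≈ 6.25
Gain = 20 log₁₀(6.25) ≈ 15.92 dB
∠H = 0.00° − 90.00° = -90.00°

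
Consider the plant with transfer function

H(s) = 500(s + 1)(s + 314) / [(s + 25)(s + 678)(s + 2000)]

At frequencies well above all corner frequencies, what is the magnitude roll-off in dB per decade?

-20 dB/decade

Each pole contributes −20 dB/decade at high frequency; each zero contributes +20 dB/decade.
Net: 2 zero(s) − 3 pole(s) → -20 dB/decade.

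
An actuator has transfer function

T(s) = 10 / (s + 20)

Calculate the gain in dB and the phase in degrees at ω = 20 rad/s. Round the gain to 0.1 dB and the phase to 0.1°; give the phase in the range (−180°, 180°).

-9.0 dB, -45.0°

Substitute s = j20:
Numerator: 10 = 10 + j0
Denominator: (j20) + 20 = 20 + j20
|N| = √(10² + 0²) ≈ 10, ∠N ≈ 0.00°
|D| = √(20² + 20²) ≈ 28.284, ∠D ≈ 45.00°
|T| = 10 / 28.284 ≈ 0.35356
Gain = 20 log₁₀(0.35356) ≈ -9.03 dB
∠T = 0.00° − 45.00° = -45.00°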